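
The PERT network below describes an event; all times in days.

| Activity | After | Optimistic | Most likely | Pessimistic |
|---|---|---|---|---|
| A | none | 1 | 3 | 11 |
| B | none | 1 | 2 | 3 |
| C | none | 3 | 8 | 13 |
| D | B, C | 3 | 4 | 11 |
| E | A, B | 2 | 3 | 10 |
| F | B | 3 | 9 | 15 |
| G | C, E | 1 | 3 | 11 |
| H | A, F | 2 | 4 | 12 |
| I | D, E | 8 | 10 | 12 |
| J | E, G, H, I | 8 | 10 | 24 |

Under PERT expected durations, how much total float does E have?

te_A = (1 + 4·3 + 11)/6 = 24/6 = 4
te_B = (1 + 4·2 + 3)/6 = 12/6 = 2
te_C = (3 + 4·8 + 13)/6 = 48/6 = 8
te_D = (3 + 4·4 + 11)/6 = 30/6 = 5
te_E = (2 + 4·3 + 10)/6 = 24/6 = 4
te_F = (3 + 4·9 + 15)/6 = 54/6 = 9
te_G = (1 + 4·3 + 11)/6 = 24/6 = 4
te_H = (2 + 4·4 + 12)/6 = 30/6 = 5
te_I = (8 + 4·10 + 12)/6 = 60/6 = 10
te_J = (8 + 4·10 + 24)/6 = 72/6 = 12

Forward pass:
ES_A = 0; EF_A = 4
ES_B = 0; EF_B = 2
ES_C = 0; EF_C = 8
ES_D = max(EF_B=2, EF_C=8) = 8; EF_D = 8+5 = 13
ES_E = max(EF_A=4, EF_B=2) = 4; EF_E = 4+4 = 8
ES_F = 2; EF_F = 2+9 = 11
ES_G = max(EF_C=8, EF_E=8) = 8; EF_G = 8+4 = 12
ES_H = max(EF_A=4, EF_F=11) = 11; EF_H = 11+5 = 16
ES_I = max(EF_D=13, EF_E=8) = 13; EF_I = 13+10 = 23
ES_J = max(EF_E=8, EF_G=12, EF_H=16, EF_I=23) = 23; EF_J = 23+12 = 35
Expected project duration μ = 35 days. Critical path: C → D → I → J.

Backward pass:
LF_J = 35; LS_J = 35−12 = 23
LF_I = LS_J = 23; LS_I = 23−10 = 13
LF_H = LS_J = 23; LS_H = 23−5 = 18
LF_G = LS_J = 23; LS_G = 23−4 = 19
LF_F = LS_H = 18; LS_F = 18−9 = 9
LF_E = min(LS_G=19, LS_I=13, LS_J=23) = 13; LS_E = 13−4 = 9
LF_D = LS_I = 13; LS_D = 13−5 = 8
LF_C = min(LS_D=8, LS_G=19) = 8; LS_C = 8−8 = 0
LF_B = min(LS_D=8, LS_E=9, LS_F=9) = 8; LS_B = 8−2 = 6
LF_A = min(LS_E=9, LS_H=18) = 9; LS_A = 9−4 = 5
Slack_E = LS_E − ES_E = 9 − 4 = 5

5 days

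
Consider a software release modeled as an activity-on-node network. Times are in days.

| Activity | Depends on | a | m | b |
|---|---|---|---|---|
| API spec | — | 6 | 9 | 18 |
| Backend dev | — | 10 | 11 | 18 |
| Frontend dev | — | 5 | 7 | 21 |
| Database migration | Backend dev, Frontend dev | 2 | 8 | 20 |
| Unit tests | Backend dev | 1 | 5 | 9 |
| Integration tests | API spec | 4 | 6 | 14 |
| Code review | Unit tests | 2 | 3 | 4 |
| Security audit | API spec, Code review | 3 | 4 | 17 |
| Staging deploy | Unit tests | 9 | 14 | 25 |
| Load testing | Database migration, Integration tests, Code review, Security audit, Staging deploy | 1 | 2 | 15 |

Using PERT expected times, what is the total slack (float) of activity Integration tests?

te_API spec = (6 + 4·9 + 18)/6 = 60/6 = 10
te_Backend dev = (10 + 4·11 + 18)/6 = 72/6 = 12
te_Frontend dev = (5 + 4·7 + 21)/6 = 54/6 = 9
te_Database migration = (2 + 4·8 + 20)/6 = 54/6 = 9
te_Unit tests = (1 + 4·5 + 9)/6 = 30/6 = 5
te_Integration tests = (4 + 4·6 + 14)/6 = 42/6 = 7
te_Code review = (2 + 4·3 + 4)/6 = 18/6 = 3
te_Security audit = (3 + 4·4 + 17)/6 = 36/6 = 6
te_Staging deploy = (9 + 4·14 + 25)/6 = 90/6 = 15
te_Load testing = (1 + 4·2 + 15)/6 = 24/6 = 4

Forward pass:
ES_API spec = 0; EF_API spec = 10
ES_Backend dev = 0; EF_Backend dev = 12
ES_Frontend dev = 0; EF_Frontend dev = 9
ES_Database migration = max(EF_Backend dev=12, EF_Frontend dev=9) = 12; EF_Database migration = 12+9 = 21
ES_Unit tests = 12; EF_Unit tests = 12+5 = 17
ES_Integration tests = 10; EF_Integration tests = 10+7 = 17
ES_Code review = 17; EF_Code review = 17+3 = 20
ES_Security audit = max(EF_API spec=10, EF_Code review=20) = 20; EF_Security audit = 20+6 = 26
ES_Staging deploy = 17; EF_Staging deploy = 17+15 = 32
ES_Load testing = max(EF_Database migration=21, EF_Integration tests=17, EF_Code review=20, EF_Security audit=26, EF_Staging deploy=32) = 32; EF_Load testing = 32+4 = 36
Expected project duration μ = 36 days. Critical path: Backend dev → Unit tests → Staging deploy → Load testing.

Backward pass:
LF_Load testing = 36; LS_Load testing = 36−4 = 32
LF_Staging deploy = LS_Load testing = 32; LS_Staging deploy = 32−15 = 17
LF_Security audit = LS_Load testing = 32; LS_Security audit = 32−6 = 26
LF_Code review = min(LS_Security audit=26, LS_Load testing=32) = 26; LS_Code review = 26−3 = 23
LF_Integration tests = LS_Load testing = 32; LS_Integration tests = 32−7 = 25
LF_Unit tests = min(LS_Code review=23, LS_Staging deploy=17) = 17; LS_Unit tests = 17−5 = 12
LF_Database migration = LS_Load testing = 32; LS_Database migration = 32−9 = 23
LF_Frontend dev = LS_Database migration = 23; LS_Frontend dev = 23−9 = 14
LF_Backend dev = min(LS_Database migration=23, LS_Unit tests=12) = 12; LS_Backend dev = 12−12 = 0
LF_API spec = min(LS_Integration tests=25, LS_Security audit=26) = 25; LS_API spec = 25−10 = 15
Slack_Integration tests = LS_Integration tests − ES_Integration tests = 25 − 10 = 15

15 days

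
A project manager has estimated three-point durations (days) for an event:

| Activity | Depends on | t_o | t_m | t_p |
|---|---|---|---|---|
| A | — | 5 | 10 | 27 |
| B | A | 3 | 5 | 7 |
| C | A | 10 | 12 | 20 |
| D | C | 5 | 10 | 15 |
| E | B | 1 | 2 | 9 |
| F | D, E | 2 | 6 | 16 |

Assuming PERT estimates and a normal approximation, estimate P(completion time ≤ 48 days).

te_A = (5 + 4·10 + 27)/6 = 72/6 = 12; σ²_A = ((27−5)/6)² = 13.444
te_B = (3 + 4·5 + 7)/6 = 30/6 = 5; σ²_B = ((7−3)/6)² = 0.444
te_C = (10 + 4·12 + 20)/6 = 78/6 = 13; σ²_C = ((20−10)/6)² = 2.778
te_D = (5 + 4·10 + 15)/6 = 60/6 = 10; σ²_D = ((15−5)/6)² = 2.778
te_E = (1 + 4·2 + 9)/6 = 18/6 = 3; σ²_E = ((9−1)/6)² = 1.778
te_F = (2 + 4·6 + 16)/6 = 42/6 = 7; σ²_F = ((16−2)/6)² = 5.444

Forward pass:
ES_A = 0; EF_A = 12
ES_B = 12; EF_B = 12+5 = 17
ES_C = 12; EF_C = 12+13 = 25
ES_D = 25; EF_D = 25+10 = 35
ES_E = 17; EF_E = 17+3 = 20
ES_F = max(EF_D=35, EF_E=20) = 35; EF_F = 35+7 = 42
Expected project duration μ = 42 days. Critical path: A → C → D → F.

Variance along critical path = 13.444 + 2.778 + 2.778 + 5.444 = 24.444; σ = √24.444 = 4.944 days.
Z = (48 − 42) / 4.944 = 1.214
P(T ≤ 48) = Φ(1.214) ≈ 0.888

0.888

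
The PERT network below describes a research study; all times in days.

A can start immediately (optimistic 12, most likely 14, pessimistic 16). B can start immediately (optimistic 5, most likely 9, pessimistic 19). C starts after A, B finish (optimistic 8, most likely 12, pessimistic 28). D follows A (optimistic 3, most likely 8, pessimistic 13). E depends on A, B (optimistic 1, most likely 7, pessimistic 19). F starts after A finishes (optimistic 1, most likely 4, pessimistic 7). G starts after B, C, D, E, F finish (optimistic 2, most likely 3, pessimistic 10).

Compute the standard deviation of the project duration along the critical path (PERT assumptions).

3.65 days

te_A = (12 + 4·14 + 16)/6 = 84/6 = 14; σ²_A = ((16−12)/6)² = 0.444
te_B = (5 + 4·9 + 19)/6 = 60/6 = 10; σ²_B = ((19−5)/6)² = 5.444
te_C = (8 + 4·12 + 28)/6 = 84/6 = 14; σ²_C = ((28−8)/6)² = 11.111
te_D = (3 + 4·8 + 13)/6 = 48/6 = 8; σ²_D = ((13−3)/6)² = 2.778
te_E = (1 + 4·7 + 19)/6 = 48/6 = 8; σ²_E = ((19−1)/6)² = 9.000
te_F = (1 + 4·4 + 7)/6 = 24/6 = 4; σ²_F = ((7−1)/6)² = 1.000
te_G = (2 + 4·3 + 10)/6 = 24/6 = 4; σ²_G = ((10−2)/6)² = 1.778

Forward pass:
ES_A = 0; EF_A = 14
ES_B = 0; EF_B = 10
ES_C = max(EF_A=14, EF_B=10) = 14; EF_C = 14+14 = 28
ES_D = 14; EF_D = 14+8 = 22
ES_E = max(EF_A=14, EF_B=10) = 14; EF_E = 14+8 = 22
ES_F = 14; EF_F = 14+4 = 18
ES_G = max(EF_B=10, EF_C=28, EF_D=22, EF_E=22, EF_F=18) = 28; EF_G = 28+4 = 32
Expected project duration μ = 32 days. Critical path: A → C → G.

Variance along critical path = 0.444 + 11.111 + 1.778 = 13.333
σ = √13.333 = 3.651 days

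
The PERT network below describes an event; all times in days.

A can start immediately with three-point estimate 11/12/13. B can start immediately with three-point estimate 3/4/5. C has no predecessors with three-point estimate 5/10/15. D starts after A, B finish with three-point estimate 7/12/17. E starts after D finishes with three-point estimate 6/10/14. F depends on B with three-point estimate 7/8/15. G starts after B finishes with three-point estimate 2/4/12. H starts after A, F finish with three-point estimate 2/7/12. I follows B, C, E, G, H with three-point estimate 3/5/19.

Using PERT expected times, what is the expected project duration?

41 days

te_A = (11 + 4·12 + 13)/6 = 72/6 = 12
te_B = (3 + 4·4 + 5)/6 = 24/6 = 4
te_C = (5 + 4·10 + 15)/6 = 60/6 = 10
te_D = (7 + 4·12 + 17)/6 = 72/6 = 12
te_E = (6 + 4·10 + 14)/6 = 60/6 = 10
te_F = (7 + 4·8 + 15)/6 = 54/6 = 9
te_G = (2 + 4·4 + 12)/6 = 30/6 = 5
te_H = (2 + 4·7 + 12)/6 = 42/6 = 7
te_I = (3 + 4·5 + 19)/6 = 42/6 = 7

Forward pass:
ES_A = 0; EF_A = 12
ES_B = 0; EF_B = 4
ES_C = 0; EF_C = 10
ES_D = max(EF_A=12, EF_B=4) = 12; EF_D = 12+12 = 24
ES_E = 24; EF_E = 24+10 = 34
ES_F = 4; EF_F = 4+9 = 13
ES_G = 4; EF_G = 4+5 = 9
ES_H = max(EF_A=12, EF_F=13) = 13; EF_H = 13+7 = 20
ES_I = max(EF_B=4, EF_C=10, EF_E=34, EF_G=9, EF_H=20) = 34; EF_I = 34+7 = 41
Expected project duration μ = 41 days. Critical path: A → D → E → I.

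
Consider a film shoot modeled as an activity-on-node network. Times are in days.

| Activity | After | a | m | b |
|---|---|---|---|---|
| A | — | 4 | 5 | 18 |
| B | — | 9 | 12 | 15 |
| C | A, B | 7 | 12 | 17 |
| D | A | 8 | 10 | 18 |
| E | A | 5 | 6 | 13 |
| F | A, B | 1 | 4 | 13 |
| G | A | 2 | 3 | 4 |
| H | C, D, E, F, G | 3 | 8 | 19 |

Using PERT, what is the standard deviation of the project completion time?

3.30 days

te_A = (4 + 4·5 + 18)/6 = 42/6 = 7; σ²_A = ((18−4)/6)² = 5.444
te_B = (9 + 4·12 + 15)/6 = 72/6 = 12; σ²_B = ((15−9)/6)² = 1.000
te_C = (7 + 4·12 + 17)/6 = 72/6 = 12; σ²_C = ((17−7)/6)² = 2.778
te_D = (8 + 4·10 + 18)/6 = 66/6 = 11; σ²_D = ((18−8)/6)² = 2.778
te_E = (5 + 4·6 + 13)/6 = 42/6 = 7; σ²_E = ((13−5)/6)² = 1.778
te_F = (1 + 4·4 + 13)/6 = 30/6 = 5; σ²_F = ((13−1)/6)² = 4.000
te_G = (2 + 4·3 + 4)/6 = 18/6 = 3; σ²_G = ((4−2)/6)² = 0.111
te_H = (3 + 4·8 + 19)/6 = 54/6 = 9; σ²_H = ((19−3)/6)² = 7.111

Forward pass:
ES_A = 0; EF_A = 7
ES_B = 0; EF_B = 12
ES_C = max(EF_A=7, EF_B=12) = 12; EF_C = 12+12 = 24
ES_D = 7; EF_D = 7+11 = 18
ES_E = 7; EF_E = 7+7 = 14
ES_F = max(EF_A=7, EF_B=12) = 12; EF_F = 12+5 = 17
ES_G = 7; EF_G = 7+3 = 10
ES_H = max(EF_C=24, EF_D=18, EF_E=14, EF_F=17, EF_G=10) = 24; EF_H = 24+9 = 33
Expected project duration μ = 33 days. Critical path: B → C → H.

Variance along critical path = 1.000 + 2.778 + 7.111 = 10.889
σ = √10.889 = 3.300 days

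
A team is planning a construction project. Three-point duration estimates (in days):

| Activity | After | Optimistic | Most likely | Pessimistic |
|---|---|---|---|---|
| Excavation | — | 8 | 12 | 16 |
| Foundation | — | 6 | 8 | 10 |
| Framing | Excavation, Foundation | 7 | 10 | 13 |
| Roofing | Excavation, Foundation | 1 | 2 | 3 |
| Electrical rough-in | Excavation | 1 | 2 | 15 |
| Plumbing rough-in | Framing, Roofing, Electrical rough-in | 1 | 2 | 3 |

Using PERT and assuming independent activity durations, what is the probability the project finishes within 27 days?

0.961

te_Excavation = (8 + 4·12 + 16)/6 = 72/6 = 12; σ²_Excavation = ((16−8)/6)² = 1.778
te_Foundation = (6 + 4·8 + 10)/6 = 48/6 = 8; σ²_Foundation = ((10−6)/6)² = 0.444
te_Framing = (7 + 4·10 + 13)/6 = 60/6 = 10; σ²_Framing = ((13−7)/6)² = 1.000
te_Roofing = (1 + 4·2 + 3)/6 = 12/6 = 2; σ²_Roofing = ((3−1)/6)² = 0.111
te_Electrical rough-in = (1 + 4·2 + 15)/6 = 24/6 = 4; σ²_Electrical rough-in = ((15−1)/6)² = 5.444
te_Plumbing rough-in = (1 + 4·2 + 3)/6 = 12/6 = 2; σ²_Plumbing rough-in = ((3−1)/6)² = 0.111

Forward pass:
ES_Excavation = 0; EF_Excavation = 12
ES_Foundation = 0; EF_Foundation = 8
ES_Framing = max(EF_Excavation=12, EF_Foundation=8) = 12; EF_Framing = 12+10 = 22
ES_Roofing = max(EF_Excavation=12, EF_Foundation=8) = 12; EF_Roofing = 12+2 = 14
ES_Electrical rough-in = 12; EF_Electrical rough-in = 12+4 = 16
ES_Plumbing rough-in = max(EF_Framing=22, EF_Roofing=14, EF_Electrical rough-in=16) = 22; EF_Plumbing rough-in = 22+2 = 24
Expected project duration μ = 24 days. Critical path: Excavation → Framing → Plumbing rough-in.

Variance along critical path = 1.778 + 1.000 + 0.111 = 2.889; σ = √2.889 = 1.700 days.
Z = (27 − 24) / 1.700 = 1.765
P(T ≤ 27) = Φ(1.765) ≈ 0.961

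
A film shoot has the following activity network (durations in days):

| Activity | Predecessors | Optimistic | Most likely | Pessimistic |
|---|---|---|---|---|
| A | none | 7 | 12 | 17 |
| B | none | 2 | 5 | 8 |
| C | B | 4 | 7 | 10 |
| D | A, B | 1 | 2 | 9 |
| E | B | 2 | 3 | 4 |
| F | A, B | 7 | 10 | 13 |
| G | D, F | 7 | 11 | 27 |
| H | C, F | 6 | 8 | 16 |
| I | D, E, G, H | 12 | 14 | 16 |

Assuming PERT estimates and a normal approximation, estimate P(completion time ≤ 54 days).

te_A = (7 + 4·12 + 17)/6 = 72/6 = 12; σ²_A = ((17−7)/6)² = 2.778
te_B = (2 + 4·5 + 8)/6 = 30/6 = 5; σ²_B = ((8−2)/6)² = 1.000
te_C = (4 + 4·7 + 10)/6 = 42/6 = 7; σ²_C = ((10−4)/6)² = 1.000
te_D = (1 + 4·2 + 9)/6 = 18/6 = 3; σ²_D = ((9−1)/6)² = 1.778
te_E = (2 + 4·3 + 4)/6 = 18/6 = 3; σ²_E = ((4−2)/6)² = 0.111
te_F = (7 + 4·10 + 13)/6 = 60/6 = 10; σ²_F = ((13−7)/6)² = 1.000
te_G = (7 + 4·11 + 27)/6 = 78/6 = 13; σ²_G = ((27−7)/6)² = 11.111
te_H = (6 + 4·8 + 16)/6 = 54/6 = 9; σ²_H = ((16−6)/6)² = 2.778
te_I = (12 + 4·14 + 16)/6 = 84/6 = 14; σ²_I = ((16−12)/6)² = 0.444

Forward pass:
ES_A = 0; EF_A = 12
ES_B = 0; EF_B = 5
ES_C = 5; EF_C = 5+7 = 12
ES_D = max(EF_A=12, EF_B=5) = 12; EF_D = 12+3 = 15
ES_E = 5; EF_E = 5+3 = 8
ES_F = max(EF_A=12, EF_B=5) = 12; EF_F = 12+10 = 22
ES_G = max(EF_D=15, EF_F=22) = 22; EF_G = 22+13 = 35
ES_H = max(EF_C=12, EF_F=22) = 22; EF_H = 22+9 = 31
ES_I = max(EF_D=15, EF_E=8, EF_G=35, EF_H=31) = 35; EF_I = 35+14 = 49
Expected project duration μ = 49 days. Critical path: A → F → G → I.

Variance along critical path = 2.778 + 1.000 + 11.111 + 0.444 = 15.333; σ = √15.333 = 3.916 days.
Z = (54 − 49) / 3.916 = 1.277
P(T ≤ 54) = Φ(1.277) ≈ 0.899

0.899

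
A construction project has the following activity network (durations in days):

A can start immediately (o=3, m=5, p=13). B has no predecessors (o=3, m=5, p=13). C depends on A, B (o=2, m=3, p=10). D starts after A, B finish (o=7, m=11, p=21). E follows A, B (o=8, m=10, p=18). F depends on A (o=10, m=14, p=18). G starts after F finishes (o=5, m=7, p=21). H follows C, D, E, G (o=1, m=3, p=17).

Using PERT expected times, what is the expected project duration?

te_A = (3 + 4·5 + 13)/6 = 36/6 = 6
te_B = (3 + 4·5 + 13)/6 = 36/6 = 6
te_C = (2 + 4·3 + 10)/6 = 24/6 = 4
te_D = (7 + 4·11 + 21)/6 = 72/6 = 12
te_E = (8 + 4·10 + 18)/6 = 66/6 = 11
te_F = (10 + 4·14 + 18)/6 = 84/6 = 14
te_G = (5 + 4·7 + 21)/6 = 54/6 = 9
te_H = (1 + 4·3 + 17)/6 = 30/6 = 5

Forward pass:
ES_A = 0; EF_A = 6
ES_B = 0; EF_B = 6
ES_C = max(EF_A=6, EF_B=6) = 6; EF_C = 6+4 = 10
ES_D = max(EF_A=6, EF_B=6) = 6; EF_D = 6+12 = 18
ES_E = max(EF_A=6, EF_B=6) = 6; EF_E = 6+11 = 17
ES_F = 6; EF_F = 6+14 = 20
ES_G = 20; EF_G = 20+9 = 29
ES_H = max(EF_C=10, EF_D=18, EF_E=17, EF_G=29) = 29; EF_H = 29+5 = 34
Expected project duration μ = 34 days. Critical path: A → F → G → H.

34 days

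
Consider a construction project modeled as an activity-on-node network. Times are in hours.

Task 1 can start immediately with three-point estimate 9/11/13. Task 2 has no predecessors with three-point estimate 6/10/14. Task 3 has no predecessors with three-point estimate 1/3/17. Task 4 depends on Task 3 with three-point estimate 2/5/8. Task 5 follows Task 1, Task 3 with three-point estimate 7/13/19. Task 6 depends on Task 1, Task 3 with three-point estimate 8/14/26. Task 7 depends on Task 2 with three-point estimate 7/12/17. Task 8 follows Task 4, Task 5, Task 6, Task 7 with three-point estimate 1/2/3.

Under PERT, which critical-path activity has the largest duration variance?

Task 6

te_Task 1 = (9 + 4·11 + 13)/6 = 66/6 = 11; σ²_Task 1 = ((13−9)/6)² = 0.444
te_Task 2 = (6 + 4·10 + 14)/6 = 60/6 = 10; σ²_Task 2 = ((14−6)/6)² = 1.778
te_Task 3 = (1 + 4·3 + 17)/6 = 30/6 = 5; σ²_Task 3 = ((17−1)/6)² = 7.111
te_Task 4 = (2 + 4·5 + 8)/6 = 30/6 = 5; σ²_Task 4 = ((8−2)/6)² = 1.000
te_Task 5 = (7 + 4·13 + 19)/6 = 78/6 = 13; σ²_Task 5 = ((19−7)/6)² = 4.000
te_Task 6 = (8 + 4·14 + 26)/6 = 90/6 = 15; σ²_Task 6 = ((26−8)/6)² = 9.000
te_Task 7 = (7 + 4·12 + 17)/6 = 72/6 = 12; σ²_Task 7 = ((17−7)/6)² = 2.778
te_Task 8 = (1 + 4·2 + 3)/6 = 12/6 = 2; σ²_Task 8 = ((3−1)/6)² = 0.111

Forward pass:
ES_Task 1 = 0; EF_Task 1 = 11
ES_Task 2 = 0; EF_Task 2 = 10
ES_Task 3 = 0; EF_Task 3 = 5
ES_Task 4 = 5; EF_Task 4 = 5+5 = 10
ES_Task 5 = max(EF_Task 1=11, EF_Task 3=5) = 11; EF_Task 5 = 11+13 = 24
ES_Task 6 = max(EF_Task 1=11, EF_Task 3=5) = 11; EF_Task 6 = 11+15 = 26
ES_Task 7 = 10; EF_Task 7 = 10+12 = 22
ES_Task 8 = max(EF_Task 4=10, EF_Task 5=24, EF_Task 6=26, EF_Task 7=22) = 26; EF_Task 8 = 26+2 = 28
Expected project duration μ = 28 hours. Critical path: Task 1 → Task 6 → Task 8.

Variances on critical path: σ²_Task 1=0.444, σ²_Task 6=9.000, σ²_Task 8=0.111.
Largest is σ²_Task 6 = 9.000.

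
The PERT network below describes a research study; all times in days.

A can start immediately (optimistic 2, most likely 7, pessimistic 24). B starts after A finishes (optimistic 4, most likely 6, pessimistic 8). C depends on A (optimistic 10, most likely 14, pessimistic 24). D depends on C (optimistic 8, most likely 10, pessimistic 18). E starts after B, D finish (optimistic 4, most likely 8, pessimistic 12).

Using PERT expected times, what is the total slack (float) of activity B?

te_A = (2 + 4·7 + 24)/6 = 54/6 = 9
te_B = (4 + 4·6 + 8)/6 = 36/6 = 6
te_C = (10 + 4·14 + 24)/6 = 90/6 = 15
te_D = (8 + 4·10 + 18)/6 = 66/6 = 11
te_E = (4 + 4·8 + 12)/6 = 48/6 = 8

Forward pass:
ES_A = 0; EF_A = 9
ES_B = 9; EF_B = 9+6 = 15
ES_C = 9; EF_C = 9+15 = 24
ES_D = 24; EF_D = 24+11 = 35
ES_E = max(EF_B=15, EF_D=35) = 35; EF_E = 35+8 = 43
Expected project duration μ = 43 days. Critical path: A → C → D → E.

Backward pass:
LF_E = 43; LS_E = 43−8 = 35
LF_D = LS_E = 35; LS_D = 35−11 = 24
LF_C = LS_D = 24; LS_C = 24−15 = 9
LF_B = LS_E = 35; LS_B = 35−6 = 29
LF_A = min(LS_B=29, LS_C=9) = 9; LS_A = 9−9 = 0
Slack_B = LS_B − ES_B = 29 − 9 = 20

20 days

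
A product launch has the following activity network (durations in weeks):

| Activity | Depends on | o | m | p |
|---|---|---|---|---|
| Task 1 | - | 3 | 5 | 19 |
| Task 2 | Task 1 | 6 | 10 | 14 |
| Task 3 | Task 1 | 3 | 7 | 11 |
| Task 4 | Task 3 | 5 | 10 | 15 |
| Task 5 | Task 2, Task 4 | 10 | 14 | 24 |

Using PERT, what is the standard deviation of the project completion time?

4.14 weeks

te_Task 1 = (3 + 4·5 + 19)/6 = 42/6 = 7; σ²_Task 1 = ((19−3)/6)² = 7.111
te_Task 2 = (6 + 4·10 + 14)/6 = 60/6 = 10; σ²_Task 2 = ((14−6)/6)² = 1.778
te_Task 3 = (3 + 4·7 + 11)/6 = 42/6 = 7; σ²_Task 3 = ((11−3)/6)² = 1.778
te_Task 4 = (5 + 4·10 + 15)/6 = 60/6 = 10; σ²_Task 4 = ((15−5)/6)² = 2.778
te_Task 5 = (10 + 4·14 + 24)/6 = 90/6 = 15; σ²_Task 5 = ((24−10)/6)² = 5.444

Forward pass:
ES_Task 1 = 0; EF_Task 1 = 7
ES_Task 2 = 7; EF_Task 2 = 7+10 = 17
ES_Task 3 = 7; EF_Task 3 = 7+7 = 14
ES_Task 4 = 14; EF_Task 4 = 14+10 = 24
ES_Task 5 = max(EF_Task 2=17, EF_Task 4=24) = 24; EF_Task 5 = 24+15 = 39
Expected project duration μ = 39 weeks. Critical path: Task 1 → Task 3 → Task 4 → Task 5.

Variance along critical path = 7.111 + 1.778 + 2.778 + 5.444 = 17.111
σ = √17.111 = 4.137 weeks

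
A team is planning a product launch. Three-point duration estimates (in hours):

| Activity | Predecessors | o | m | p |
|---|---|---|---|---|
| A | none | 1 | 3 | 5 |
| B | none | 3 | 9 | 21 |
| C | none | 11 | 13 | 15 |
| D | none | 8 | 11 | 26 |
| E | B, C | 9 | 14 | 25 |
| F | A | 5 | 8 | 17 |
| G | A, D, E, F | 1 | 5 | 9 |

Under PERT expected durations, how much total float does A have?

te_A = (1 + 4·3 + 5)/6 = 18/6 = 3
te_B = (3 + 4·9 + 21)/6 = 60/6 = 10
te_C = (11 + 4·13 + 15)/6 = 78/6 = 13
te_D = (8 + 4·11 + 26)/6 = 78/6 = 13
te_E = (9 + 4·14 + 25)/6 = 90/6 = 15
te_F = (5 + 4·8 + 17)/6 = 54/6 = 9
te_G = (1 + 4·5 + 9)/6 = 30/6 = 5

Forward pass:
ES_A = 0; EF_A = 3
ES_B = 0; EF_B = 10
ES_C = 0; EF_C = 13
ES_D = 0; EF_D = 13
ES_E = max(EF_B=10, EF_C=13) = 13; EF_E = 13+15 = 28
ES_F = 3; EF_F = 3+9 = 12
ES_G = max(EF_A=3, EF_D=13, EF_E=28, EF_F=12) = 28; EF_G = 28+5 = 33
Expected project duration μ = 33 hours. Critical path: C → E → G.

Backward pass:
LF_G = 33; LS_G = 33−5 = 28
LF_F = LS_G = 28; LS_F = 28−9 = 19
LF_E = LS_G = 28; LS_E = 28−15 = 13
LF_D = LS_G = 28; LS_D = 28−13 = 15
LF_C = LS_E = 13; LS_C = 13−13 = 0
LF_B = LS_E = 13; LS_B = 13−10 = 3
LF_A = min(LS_F=19, LS_G=28) = 19; LS_A = 19−3 = 16
Slack_A = LS_A − ES_A = 16 − 0 = 16

16 hours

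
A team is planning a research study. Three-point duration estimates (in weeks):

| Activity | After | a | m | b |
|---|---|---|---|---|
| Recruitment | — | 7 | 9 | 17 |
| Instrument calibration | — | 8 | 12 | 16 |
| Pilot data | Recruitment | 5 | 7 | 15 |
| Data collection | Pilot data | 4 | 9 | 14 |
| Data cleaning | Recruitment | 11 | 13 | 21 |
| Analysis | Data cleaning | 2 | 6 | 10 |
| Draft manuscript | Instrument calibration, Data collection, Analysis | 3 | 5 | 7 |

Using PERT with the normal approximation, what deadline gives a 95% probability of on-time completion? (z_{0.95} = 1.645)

39.6 weeks

te_Recruitment = (7 + 4·9 + 17)/6 = 60/6 = 10; σ²_Recruitment = ((17−7)/6)² = 2.778
te_Instrument calibration = (8 + 4·12 + 16)/6 = 72/6 = 12; σ²_Instrument calibration = ((16−8)/6)² = 1.778
te_Pilot data = (5 + 4·7 + 15)/6 = 48/6 = 8; σ²_Pilot data = ((15−5)/6)² = 2.778
te_Data collection = (4 + 4·9 + 14)/6 = 54/6 = 9; σ²_Data collection = ((14−4)/6)² = 2.778
te_Data cleaning = (11 + 4·13 + 21)/6 = 84/6 = 14; σ²_Data cleaning = ((21−11)/6)² = 2.778
te_Analysis = (2 + 4·6 + 10)/6 = 36/6 = 6; σ²_Analysis = ((10−2)/6)² = 1.778
te_Draft manuscript = (3 + 4·5 + 7)/6 = 30/6 = 5; σ²_Draft manuscript = ((7−3)/6)² = 0.444

Forward pass:
ES_Recruitment = 0; EF_Recruitment = 10
ES_Instrument calibration = 0; EF_Instrument calibration = 12
ES_Pilot data = 10; EF_Pilot data = 10+8 = 18
ES_Data collection = 18; EF_Data collection = 18+9 = 27
ES_Data cleaning = 10; EF_Data cleaning = 10+14 = 24
ES_Analysis = 24; EF_Analysis = 24+6 = 30
ES_Draft manuscript = max(EF_Instrument calibration=12, EF_Data collection=27, EF_Analysis=30) = 30; EF_Draft manuscript = 30+5 = 35
Expected project duration μ = 35 weeks. Critical path: Recruitment → Data cleaning → Analysis → Draft manuscript.

Variance along critical path = 2.778 + 2.778 + 1.778 + 0.444 = 7.778; σ = 2.789 weeks.
D = μ + z·σ = 35 + 1.645·2.789 = 39.6 weeks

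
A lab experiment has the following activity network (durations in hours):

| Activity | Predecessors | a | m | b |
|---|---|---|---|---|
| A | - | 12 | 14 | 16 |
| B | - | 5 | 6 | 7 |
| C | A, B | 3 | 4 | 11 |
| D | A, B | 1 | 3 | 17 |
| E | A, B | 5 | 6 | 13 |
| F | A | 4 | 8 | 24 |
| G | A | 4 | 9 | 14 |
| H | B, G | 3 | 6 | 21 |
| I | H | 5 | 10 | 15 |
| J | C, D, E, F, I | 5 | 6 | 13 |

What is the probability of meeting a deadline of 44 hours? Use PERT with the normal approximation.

0.164

te_A = (12 + 4·14 + 16)/6 = 84/6 = 14; σ²_A = ((16−12)/6)² = 0.444
te_B = (5 + 4·6 + 7)/6 = 36/6 = 6; σ²_B = ((7−5)/6)² = 0.111
te_C = (3 + 4·4 + 11)/6 = 30/6 = 5; σ²_C = ((11−3)/6)² = 1.778
te_D = (1 + 4·3 + 17)/6 = 30/6 = 5; σ²_D = ((17−1)/6)² = 7.111
te_E = (5 + 4·6 + 13)/6 = 42/6 = 7; σ²_E = ((13−5)/6)² = 1.778
te_F = (4 + 4·8 + 24)/6 = 60/6 = 10; σ²_F = ((24−4)/6)² = 11.111
te_G = (4 + 4·9 + 14)/6 = 54/6 = 9; σ²_G = ((14−4)/6)² = 2.778
te_H = (3 + 4·6 + 21)/6 = 48/6 = 8; σ²_H = ((21−3)/6)² = 9.000
te_I = (5 + 4·10 + 15)/6 = 60/6 = 10; σ²_I = ((15−5)/6)² = 2.778
te_J = (5 + 4·6 + 13)/6 = 42/6 = 7; σ²_J = ((13−5)/6)² = 1.778

Forward pass:
ES_A = 0; EF_A = 14
ES_B = 0; EF_B = 6
ES_C = max(EF_A=14, EF_B=6) = 14; EF_C = 14+5 = 19
ES_D = max(EF_A=14, EF_B=6) = 14; EF_D = 14+5 = 19
ES_E = max(EF_A=14, EF_B=6) = 14; EF_E = 14+7 = 21
ES_F = 14; EF_F = 14+10 = 24
ES_G = 14; EF_G = 14+9 = 23
ES_H = max(EF_B=6, EF_G=23) = 23; EF_H = 23+8 = 31
ES_I = 31; EF_I = 31+10 = 41
ES_J = max(EF_C=19, EF_D=19, EF_E=21, EF_F=24, EF_I=41) = 41; EF_J = 41+7 = 48
Expected project duration μ = 48 hours. Critical path: A → G → H → I → J.

Variance along critical path = 0.444 + 2.778 + 9.000 + 2.778 + 1.778 = 16.778; σ = √16.778 = 4.096 hours.
Z = (44 − 48) / 4.096 = -0.977
P(T ≤ 44) = Φ(-0.977) ≈ 0.164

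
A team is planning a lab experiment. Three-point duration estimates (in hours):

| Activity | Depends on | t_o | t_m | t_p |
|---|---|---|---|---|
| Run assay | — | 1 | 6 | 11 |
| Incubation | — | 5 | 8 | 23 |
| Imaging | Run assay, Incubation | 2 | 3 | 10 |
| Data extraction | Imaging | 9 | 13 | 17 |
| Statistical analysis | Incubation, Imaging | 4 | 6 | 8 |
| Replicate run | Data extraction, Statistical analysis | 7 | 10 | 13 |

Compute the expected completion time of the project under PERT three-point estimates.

te_Run assay = (1 + 4·6 + 11)/6 = 36/6 = 6
te_Incubation = (5 + 4·8 + 23)/6 = 60/6 = 10
te_Imaging = (2 + 4·3 + 10)/6 = 24/6 = 4
te_Data extraction = (9 + 4·13 + 17)/6 = 78/6 = 13
te_Statistical analysis = (4 + 4·6 + 8)/6 = 36/6 = 6
te_Replicate run = (7 + 4·10 + 13)/6 = 60/6 = 10

Forward pass:
ES_Run assay = 0; EF_Run assay = 6
ES_Incubation = 0; EF_Incubation = 10
ES_Imaging = max(EF_Run assay=6, EF_Incubation=10) = 10; EF_Imaging = 10+4 = 14
ES_Data extraction = 14; EF_Data extraction = 14+13 = 27
ES_Statistical analysis = max(EF_Incubation=10, EF_Imaging=14) = 14; EF_Statistical analysis = 14+6 = 20
ES_Replicate run = max(EF_Data extraction=27, EF_Statistical analysis=20) = 27; EF_Replicate run = 27+10 = 37
Expected project duration μ = 37 hours. Critical path: Incubation → Imaging → Data extraction → Replicate run.

37 hours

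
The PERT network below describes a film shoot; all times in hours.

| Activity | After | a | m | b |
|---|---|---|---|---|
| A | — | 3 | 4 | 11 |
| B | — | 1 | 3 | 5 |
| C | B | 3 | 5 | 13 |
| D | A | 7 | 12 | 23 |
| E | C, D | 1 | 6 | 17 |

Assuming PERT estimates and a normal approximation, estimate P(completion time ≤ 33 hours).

0.977

te_A = (3 + 4·4 + 11)/6 = 30/6 = 5; σ²_A = ((11−3)/6)² = 1.778
te_B = (1 + 4·3 + 5)/6 = 18/6 = 3; σ²_B = ((5−1)/6)² = 0.444
te_C = (3 + 4·5 + 13)/6 = 36/6 = 6; σ²_C = ((13−3)/6)² = 2.778
te_D = (7 + 4·12 + 23)/6 = 78/6 = 13; σ²_D = ((23−7)/6)² = 7.111
te_E = (1 + 4·6 + 17)/6 = 42/6 = 7; σ²_E = ((17−1)/6)² = 7.111

Forward pass:
ES_A = 0; EF_A = 5
ES_B = 0; EF_B = 3
ES_C = 3; EF_C = 3+6 = 9
ES_D = 5; EF_D = 5+13 = 18
ES_E = max(EF_C=9, EF_D=18) = 18; EF_E = 18+7 = 25
Expected project duration μ = 25 hours. Critical path: A → D → E.

Variance along critical path = 1.778 + 7.111 + 7.111 = 16.000; σ = √16.000 = 4.000 hours.
Z = (33 − 25) / 4.000 = 2.000
P(T ≤ 33) = Φ(2.000) ≈ 0.977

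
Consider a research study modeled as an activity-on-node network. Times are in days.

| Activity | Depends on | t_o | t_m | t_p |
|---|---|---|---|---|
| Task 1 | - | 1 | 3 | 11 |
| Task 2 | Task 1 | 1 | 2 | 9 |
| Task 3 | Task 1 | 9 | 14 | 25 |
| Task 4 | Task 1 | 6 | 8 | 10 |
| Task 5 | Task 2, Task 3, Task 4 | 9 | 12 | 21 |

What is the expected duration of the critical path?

32 days

te_Task 1 = (1 + 4·3 + 11)/6 = 24/6 = 4
te_Task 2 = (1 + 4·2 + 9)/6 = 18/6 = 3
te_Task 3 = (9 + 4·14 + 25)/6 = 90/6 = 15
te_Task 4 = (6 + 4·8 + 10)/6 = 48/6 = 8
te_Task 5 = (9 + 4·12 + 21)/6 = 78/6 = 13

Forward pass:
ES_Task 1 = 0; EF_Task 1 = 4
ES_Task 2 = 4; EF_Task 2 = 4+3 = 7
ES_Task 3 = 4; EF_Task 3 = 4+15 = 19
ES_Task 4 = 4; EF_Task 4 = 4+8 = 12
ES_Task 5 = max(EF_Task 2=7, EF_Task 3=19, EF_Task 4=12) = 19; EF_Task 5 = 19+13 = 32
Expected project duration μ = 32 days. Critical path: Task 1 → Task 3 → Task 5.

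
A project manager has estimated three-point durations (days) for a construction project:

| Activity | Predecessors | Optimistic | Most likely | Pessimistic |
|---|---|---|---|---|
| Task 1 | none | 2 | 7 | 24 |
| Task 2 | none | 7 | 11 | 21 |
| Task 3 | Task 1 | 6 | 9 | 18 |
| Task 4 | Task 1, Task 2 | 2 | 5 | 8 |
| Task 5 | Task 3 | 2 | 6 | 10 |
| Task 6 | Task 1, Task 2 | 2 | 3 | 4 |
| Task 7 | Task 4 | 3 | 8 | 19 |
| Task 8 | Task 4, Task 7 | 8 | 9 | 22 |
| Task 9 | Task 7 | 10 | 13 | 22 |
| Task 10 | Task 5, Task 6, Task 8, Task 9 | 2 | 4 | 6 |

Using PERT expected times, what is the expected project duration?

te_Task 1 = (2 + 4·7 + 24)/6 = 54/6 = 9
te_Task 2 = (7 + 4·11 + 21)/6 = 72/6 = 12
te_Task 3 = (6 + 4·9 + 18)/6 = 60/6 = 10
te_Task 4 = (2 + 4·5 + 8)/6 = 30/6 = 5
te_Task 5 = (2 + 4·6 + 10)/6 = 36/6 = 6
te_Task 6 = (2 + 4·3 + 4)/6 = 18/6 = 3
te_Task 7 = (3 + 4·8 + 19)/6 = 54/6 = 9
te_Task 8 = (8 + 4·9 + 22)/6 = 66/6 = 11
te_Task 9 = (10 + 4·13 + 22)/6 = 84/6 = 14
te_Task 10 = (2 + 4·4 + 6)/6 = 24/6 = 4

Forward pass:
ES_Task 1 = 0; EF_Task 1 = 9
ES_Task 2 = 0; EF_Task 2 = 12
ES_Task 3 = 9; EF_Task 3 = 9+10 = 19
ES_Task 4 = max(EF_Task 1=9, EF_Task 2=12) = 12; EF_Task 4 = 12+5 = 17
ES_Task 5 = 19; EF_Task 5 = 19+6 = 25
ES_Task 6 = max(EF_Task 1=9, EF_Task 2=12) = 12; EF_Task 6 = 12+3 = 15
ES_Task 7 = 17; EF_Task 7 = 17+9 = 26
ES_Task 8 = max(EF_Task 4=17, EF_Task 7=26) = 26; EF_Task 8 = 26+11 = 37
ES_Task 9 = 26; EF_Task 9 = 26+14 = 40
ES_Task 10 = max(EF_Task 5=25, EF_Task 6=15, EF_Task 8=37, EF_Task 9=40) = 40; EF_Task 10 = 40+4 = 44
Expected project duration μ = 44 days. Critical path: Task 2 → Task 4 → Task 7 → Task 9 → Task 10.

44 days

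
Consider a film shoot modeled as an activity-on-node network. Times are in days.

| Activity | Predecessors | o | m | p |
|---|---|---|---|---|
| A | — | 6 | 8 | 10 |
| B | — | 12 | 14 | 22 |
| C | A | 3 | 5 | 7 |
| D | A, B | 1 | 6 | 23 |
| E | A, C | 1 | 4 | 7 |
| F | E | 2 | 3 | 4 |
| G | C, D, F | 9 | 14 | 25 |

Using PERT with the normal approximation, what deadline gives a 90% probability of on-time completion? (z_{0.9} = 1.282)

te_A = (6 + 4·8 + 10)/6 = 48/6 = 8; σ²_A = ((10−6)/6)² = 0.444
te_B = (12 + 4·14 + 22)/6 = 90/6 = 15; σ²_B = ((22−12)/6)² = 2.778
te_C = (3 + 4·5 + 7)/6 = 30/6 = 5; σ²_C = ((7−3)/6)² = 0.444
te_D = (1 + 4·6 + 23)/6 = 48/6 = 8; σ²_D = ((23−1)/6)² = 13.444
te_E = (1 + 4·4 + 7)/6 = 24/6 = 4; σ²_E = ((7−1)/6)² = 1.000
te_F = (2 + 4·3 + 4)/6 = 18/6 = 3; σ²_F = ((4−2)/6)² = 0.111
te_G = (9 + 4·14 + 25)/6 = 90/6 = 15; σ²_G = ((25−9)/6)² = 7.111

Forward pass:
ES_A = 0; EF_A = 8
ES_B = 0; EF_B = 15
ES_C = 8; EF_C = 8+5 = 13
ES_D = max(EF_A=8, EF_B=15) = 15; EF_D = 15+8 = 23
ES_E = max(EF_A=8, EF_C=13) = 13; EF_E = 13+4 = 17
ES_F = 17; EF_F = 17+3 = 20
ES_G = max(EF_C=13, EF_D=23, EF_F=20) = 23; EF_G = 23+15 = 38
Expected project duration μ = 38 days. Critical path: B → D → G.

Variance along critical path = 2.778 + 13.444 + 7.111 = 23.333; σ = 4.830 days.
D = μ + z·σ = 38 + 1.282·4.830 = 44.2 days

44.2 days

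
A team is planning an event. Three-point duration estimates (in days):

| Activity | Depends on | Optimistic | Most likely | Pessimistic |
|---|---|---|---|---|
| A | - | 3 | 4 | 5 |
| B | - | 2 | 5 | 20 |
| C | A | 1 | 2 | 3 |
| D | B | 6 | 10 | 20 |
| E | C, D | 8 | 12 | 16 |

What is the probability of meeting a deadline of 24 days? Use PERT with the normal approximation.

te_A = (3 + 4·4 + 5)/6 = 24/6 = 4; σ²_A = ((5−3)/6)² = 0.111
te_B = (2 + 4·5 + 20)/6 = 42/6 = 7; σ²_B = ((20−2)/6)² = 9.000
te_C = (1 + 4·2 + 3)/6 = 12/6 = 2; σ²_C = ((3−1)/6)² = 0.111
te_D = (6 + 4·10 + 20)/6 = 66/6 = 11; σ²_D = ((20−6)/6)² = 5.444
te_E = (8 + 4·12 + 16)/6 = 72/6 = 12; σ²_E = ((16−8)/6)² = 1.778

Forward pass:
ES_A = 0; EF_A = 4
ES_B = 0; EF_B = 7
ES_C = 4; EF_C = 4+2 = 6
ES_D = 7; EF_D = 7+11 = 18
ES_E = max(EF_C=6, EF_D=18) = 18; EF_E = 18+12 = 30
Expected project duration μ = 30 days. Critical path: B → D → E.

Variance along critical path = 9.000 + 5.444 + 1.778 = 16.222; σ = √16.222 = 4.028 days.
Z = (24 − 30) / 4.028 = -1.490
P(T ≤ 24) = Φ(-1.490) ≈ 0.068

0.068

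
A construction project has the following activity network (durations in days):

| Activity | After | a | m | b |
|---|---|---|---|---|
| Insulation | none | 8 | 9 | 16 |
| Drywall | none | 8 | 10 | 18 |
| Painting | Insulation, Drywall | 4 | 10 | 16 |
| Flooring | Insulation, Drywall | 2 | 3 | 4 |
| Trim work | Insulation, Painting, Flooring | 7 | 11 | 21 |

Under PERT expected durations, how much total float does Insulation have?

te_Insulation = (8 + 4·9 + 16)/6 = 60/6 = 10
te_Drywall = (8 + 4·10 + 18)/6 = 66/6 = 11
te_Painting = (4 + 4·10 + 16)/6 = 60/6 = 10
te_Flooring = (2 + 4·3 + 4)/6 = 18/6 = 3
te_Trim work = (7 + 4·11 + 21)/6 = 72/6 = 12

Forward pass:
ES_Insulation = 0; EF_Insulation = 10
ES_Drywall = 0; EF_Drywall = 11
ES_Painting = max(EF_Insulation=10, EF_Drywall=11) = 11; EF_Painting = 11+10 = 21
ES_Flooring = max(EF_Insulation=10, EF_Drywall=11) = 11; EF_Flooring = 11+3 = 14
ES_Trim work = max(EF_Insulation=10, EF_Painting=21, EF_Flooring=14) = 21; EF_Trim work = 21+12 = 33
Expected project duration μ = 33 days. Critical path: Drywall → Painting → Trim work.

Backward pass:
LF_Trim work = 33; LS_Trim work = 33−12 = 21
LF_Flooring = LS_Trim work = 21; LS_Flooring = 21−3 = 18
LF_Painting = LS_Trim work = 21; LS_Painting = 21−10 = 11
LF_Drywall = min(LS_Painting=11, LS_Flooring=18) = 11; LS_Drywall = 11−11 = 0
LF_Insulation = min(LS_Painting=11, LS_Flooring=18, LS_Trim work=21) = 11; LS_Insulation = 11−10 = 1
Slack_Insulation = LS_Insulation − ES_Insulation = 1 − 0 = 1

1 days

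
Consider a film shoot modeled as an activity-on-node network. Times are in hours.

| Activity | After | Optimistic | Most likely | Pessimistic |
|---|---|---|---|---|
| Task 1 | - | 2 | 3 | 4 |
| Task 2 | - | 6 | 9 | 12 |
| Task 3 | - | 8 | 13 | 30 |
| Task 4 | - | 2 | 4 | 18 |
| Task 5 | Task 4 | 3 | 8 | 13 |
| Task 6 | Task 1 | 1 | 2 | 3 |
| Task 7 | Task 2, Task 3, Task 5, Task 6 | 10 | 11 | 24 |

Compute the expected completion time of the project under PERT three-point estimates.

28 hours

te_Task 1 = (2 + 4·3 + 4)/6 = 18/6 = 3
te_Task 2 = (6 + 4·9 + 12)/6 = 54/6 = 9
te_Task 3 = (8 + 4·13 + 30)/6 = 90/6 = 15
te_Task 4 = (2 + 4·4 + 18)/6 = 36/6 = 6
te_Task 5 = (3 + 4·8 + 13)/6 = 48/6 = 8
te_Task 6 = (1 + 4·2 + 3)/6 = 12/6 = 2
te_Task 7 = (10 + 4·11 + 24)/6 = 78/6 = 13

Forward pass:
ES_Task 1 = 0; EF_Task 1 = 3
ES_Task 2 = 0; EF_Task 2 = 9
ES_Task 3 = 0; EF_Task 3 = 15
ES_Task 4 = 0; EF_Task 4 = 6
ES_Task 5 = 6; EF_Task 5 = 6+8 = 14
ES_Task 6 = 3; EF_Task 6 = 3+2 = 5
ES_Task 7 = max(EF_Task 2=9, EF_Task 3=15, EF_Task 5=14, EF_Task 6=5) = 15; EF_Task 7 = 15+13 = 28
Expected project duration μ = 28 hours. Critical path: Task 3 → Task 7.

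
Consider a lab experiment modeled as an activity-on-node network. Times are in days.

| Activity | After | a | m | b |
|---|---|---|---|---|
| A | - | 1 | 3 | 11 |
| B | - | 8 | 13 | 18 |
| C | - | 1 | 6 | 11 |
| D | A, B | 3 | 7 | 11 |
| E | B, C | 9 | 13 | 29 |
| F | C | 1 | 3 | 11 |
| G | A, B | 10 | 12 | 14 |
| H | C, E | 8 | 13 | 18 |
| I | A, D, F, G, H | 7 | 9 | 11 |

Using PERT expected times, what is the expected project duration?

50 days

te_A = (1 + 4·3 + 11)/6 = 24/6 = 4
te_B = (8 + 4·13 + 18)/6 = 78/6 = 13
te_C = (1 + 4·6 + 11)/6 = 36/6 = 6
te_D = (3 + 4·7 + 11)/6 = 42/6 = 7
te_E = (9 + 4·13 + 29)/6 = 90/6 = 15
te_F = (1 + 4·3 + 11)/6 = 24/6 = 4
te_G = (10 + 4·12 + 14)/6 = 72/6 = 12
te_H = (8 + 4·13 + 18)/6 = 78/6 = 13
te_I = (7 + 4·9 + 11)/6 = 54/6 = 9

Forward pass:
ES_A = 0; EF_A = 4
ES_B = 0; EF_B = 13
ES_C = 0; EF_C = 6
ES_D = max(EF_A=4, EF_B=13) = 13; EF_D = 13+7 = 20
ES_E = max(EF_B=13, EF_C=6) = 13; EF_E = 13+15 = 28
ES_F = 6; EF_F = 6+4 = 10
ES_G = max(EF_A=4, EF_B=13) = 13; EF_G = 13+12 = 25
ES_H = max(EF_C=6, EF_E=28) = 28; EF_H = 28+13 = 41
ES_I = max(EF_A=4, EF_D=20, EF_F=10, EF_G=25, EF_H=41) = 41; EF_I = 41+9 = 50
Expected project duration μ = 50 days. Critical path: B → E → H → I.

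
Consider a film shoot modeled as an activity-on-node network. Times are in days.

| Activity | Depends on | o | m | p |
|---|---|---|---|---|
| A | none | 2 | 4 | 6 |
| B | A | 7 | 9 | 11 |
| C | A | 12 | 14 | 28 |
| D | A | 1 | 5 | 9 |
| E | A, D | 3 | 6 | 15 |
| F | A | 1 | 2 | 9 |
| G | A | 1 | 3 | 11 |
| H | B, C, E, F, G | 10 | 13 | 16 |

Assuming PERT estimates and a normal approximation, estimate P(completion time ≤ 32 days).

te_A = (2 + 4·4 + 6)/6 = 24/6 = 4; σ²_A = ((6−2)/6)² = 0.444
te_B = (7 + 4·9 + 11)/6 = 54/6 = 9; σ²_B = ((11−7)/6)² = 0.444
te_C = (12 + 4·14 + 28)/6 = 96/6 = 16; σ²_C = ((28−12)/6)² = 7.111
te_D = (1 + 4·5 + 9)/6 = 30/6 = 5; σ²_D = ((9−1)/6)² = 1.778
te_E = (3 + 4·6 + 15)/6 = 42/6 = 7; σ²_E = ((15−3)/6)² = 4.000
te_F = (1 + 4·2 + 9)/6 = 18/6 = 3; σ²_F = ((9−1)/6)² = 1.778
te_G = (1 + 4·3 + 11)/6 = 24/6 = 4; σ²_G = ((11−1)/6)² = 2.778
te_H = (10 + 4·13 + 16)/6 = 78/6 = 13; σ²_H = ((16−10)/6)² = 1.000

Forward pass:
ES_A = 0; EF_A = 4
ES_B = 4; EF_B = 4+9 = 13
ES_C = 4; EF_C = 4+16 = 20
ES_D = 4; EF_D = 4+5 = 9
ES_E = max(EF_A=4, EF_D=9) = 9; EF_E = 9+7 = 16
ES_F = 4; EF_F = 4+3 = 7
ES_G = 4; EF_G = 4+4 = 8
ES_H = max(EF_B=13, EF_C=20, EF_E=16, EF_F=7, EF_G=8) = 20; EF_H = 20+13 = 33
Expected project duration μ = 33 days. Critical path: A → C → H.

Variance along critical path = 0.444 + 7.111 + 1.000 = 8.556; σ = √8.556 = 2.925 days.
Z = (32 − 33) / 2.925 = -0.342
P(T ≤ 32) = Φ(-0.342) ≈ 0.366

0.366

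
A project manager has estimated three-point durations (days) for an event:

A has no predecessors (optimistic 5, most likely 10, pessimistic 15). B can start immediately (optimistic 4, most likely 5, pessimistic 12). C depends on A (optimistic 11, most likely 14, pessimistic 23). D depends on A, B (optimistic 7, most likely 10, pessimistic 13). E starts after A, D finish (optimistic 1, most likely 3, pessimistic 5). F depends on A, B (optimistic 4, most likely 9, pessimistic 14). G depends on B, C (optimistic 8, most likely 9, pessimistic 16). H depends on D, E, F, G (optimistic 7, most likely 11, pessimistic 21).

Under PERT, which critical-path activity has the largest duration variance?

H

te_A = (5 + 4·10 + 15)/6 = 60/6 = 10; σ²_A = ((15−5)/6)² = 2.778
te_B = (4 + 4·5 + 12)/6 = 36/6 = 6; σ²_B = ((12−4)/6)² = 1.778
te_C = (11 + 4·14 + 23)/6 = 90/6 = 15; σ²_C = ((23−11)/6)² = 4.000
te_D = (7 + 4·10 + 13)/6 = 60/6 = 10; σ²_D = ((13−7)/6)² = 1.000
te_E = (1 + 4·3 + 5)/6 = 18/6 = 3; σ²_E = ((5−1)/6)² = 0.444
te_F = (4 + 4·9 + 14)/6 = 54/6 = 9; σ²_F = ((14−4)/6)² = 2.778
te_G = (8 + 4·9 + 16)/6 = 60/6 = 10; σ²_G = ((16−8)/6)² = 1.778
te_H = (7 + 4·11 + 21)/6 = 72/6 = 12; σ²_H = ((21−7)/6)² = 5.444

Forward pass:
ES_A = 0; EF_A = 10
ES_B = 0; EF_B = 6
ES_C = 10; EF_C = 10+15 = 25
ES_D = max(EF_A=10, EF_B=6) = 10; EF_D = 10+10 = 20
ES_E = max(EF_A=10, EF_D=20) = 20; EF_E = 20+3 = 23
ES_F = max(EF_A=10, EF_B=6) = 10; EF_F = 10+9 = 19
ES_G = max(EF_B=6, EF_C=25) = 25; EF_G = 25+10 = 35
ES_H = max(EF_D=20, EF_E=23, EF_F=19, EF_G=35) = 35; EF_H = 35+12 = 47
Expected project duration μ = 47 days. Critical path: A → C → G → H.

Variances on critical path: σ²_A=2.778, σ²_C=4.000, σ²_G=1.778, σ²_H=5.444.
Largest is σ²_H = 5.444.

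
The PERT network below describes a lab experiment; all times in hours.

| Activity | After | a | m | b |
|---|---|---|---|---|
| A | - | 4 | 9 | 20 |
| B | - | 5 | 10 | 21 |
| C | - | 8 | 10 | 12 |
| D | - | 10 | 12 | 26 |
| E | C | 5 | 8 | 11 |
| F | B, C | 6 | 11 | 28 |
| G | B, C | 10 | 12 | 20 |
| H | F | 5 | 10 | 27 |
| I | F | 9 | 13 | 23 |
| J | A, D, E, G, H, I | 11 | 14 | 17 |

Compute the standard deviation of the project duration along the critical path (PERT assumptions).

te_A = (4 + 4·9 + 20)/6 = 60/6 = 10; σ²_A = ((20−4)/6)² = 7.111
te_B = (5 + 4·10 + 21)/6 = 66/6 = 11; σ²_B = ((21−5)/6)² = 7.111
te_C = (8 + 4·10 + 12)/6 = 60/6 = 10; σ²_C = ((12−8)/6)² = 0.444
te_D = (10 + 4·12 + 26)/6 = 84/6 = 14; σ²_D = ((26−10)/6)² = 7.111
te_E = (5 + 4·8 + 11)/6 = 48/6 = 8; σ²_E = ((11−5)/6)² = 1.000
te_F = (6 + 4·11 + 28)/6 = 78/6 = 13; σ²_F = ((28−6)/6)² = 13.444
te_G = (10 + 4·12 + 20)/6 = 78/6 = 13; σ²_G = ((20−10)/6)² = 2.778
te_H = (5 + 4·10 + 27)/6 = 72/6 = 12; σ²_H = ((27−5)/6)² = 13.444
te_I = (9 + 4·13 + 23)/6 = 84/6 = 14; σ²_I = ((23−9)/6)² = 5.444
te_J = (11 + 4·14 + 17)/6 = 84/6 = 14; σ²_J = ((17−11)/6)² = 1.000

Forward pass:
ES_A = 0; EF_A = 10
ES_B = 0; EF_B = 11
ES_C = 0; EF_C = 10
ES_D = 0; EF_D = 14
ES_E = 10; EF_E = 10+8 = 18
ES_F = max(EF_B=11, EF_C=10) = 11; EF_F = 11+13 = 24
ES_G = max(EF_B=11, EF_C=10) = 11; EF_G = 11+13 = 24
ES_H = 24; EF_H = 24+12 = 36
ES_I = 24; EF_I = 24+14 = 38
ES_J = max(EF_A=10, EF_D=14, EF_E=18, EF_G=24, EF_H=36, EF_I=38) = 38; EF_J = 38+14 = 52
Expected project duration μ = 52 hours. Critical path: B → F → I → J.

Variance along critical path = 7.111 + 13.444 + 5.444 + 1.000 = 27.000
σ = √27.000 = 5.196 hours

5.20 hours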